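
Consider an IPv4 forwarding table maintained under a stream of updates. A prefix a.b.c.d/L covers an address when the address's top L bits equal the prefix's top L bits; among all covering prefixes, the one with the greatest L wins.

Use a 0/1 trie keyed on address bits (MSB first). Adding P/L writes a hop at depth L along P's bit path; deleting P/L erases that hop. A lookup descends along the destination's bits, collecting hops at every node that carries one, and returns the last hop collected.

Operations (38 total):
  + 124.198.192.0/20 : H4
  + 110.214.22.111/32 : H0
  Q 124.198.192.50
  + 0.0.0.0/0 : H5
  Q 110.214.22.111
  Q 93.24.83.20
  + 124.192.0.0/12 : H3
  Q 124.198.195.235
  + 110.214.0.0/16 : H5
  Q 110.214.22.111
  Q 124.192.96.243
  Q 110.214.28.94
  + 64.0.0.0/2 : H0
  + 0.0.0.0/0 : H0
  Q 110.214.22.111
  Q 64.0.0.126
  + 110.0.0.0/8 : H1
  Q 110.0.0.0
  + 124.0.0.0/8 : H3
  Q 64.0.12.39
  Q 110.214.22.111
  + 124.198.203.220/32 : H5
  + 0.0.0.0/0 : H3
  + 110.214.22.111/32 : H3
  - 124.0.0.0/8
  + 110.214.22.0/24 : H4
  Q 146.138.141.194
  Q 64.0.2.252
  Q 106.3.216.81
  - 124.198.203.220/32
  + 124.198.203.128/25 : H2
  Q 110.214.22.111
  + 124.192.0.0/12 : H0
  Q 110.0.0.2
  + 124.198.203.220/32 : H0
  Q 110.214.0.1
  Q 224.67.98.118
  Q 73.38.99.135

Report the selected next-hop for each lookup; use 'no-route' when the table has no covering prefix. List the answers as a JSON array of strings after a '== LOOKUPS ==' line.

Apply in order:
  + 124.198.192.0/20 (H4) depth=20
  + 110.214.22.111/32 (H0) depth=32
  ? 124.198.192.50  path d0:-→d1:-→d2:-→d3:-→d4:-→d5:-→d6:-→d7:-→d8:-→d9:-→d10:-→d11:-→d12:-→d13:-→d14:-→d15:-→d16:-→d17:-→d18:-→d19:-→d20:H4  best=H4
  + 0.0.0.0/0 (H5) depth=0
  ? 110.214.22.111  path d0:H5→d1:-→d2:-→d3:-→d4:-→d5:-→d6:-→d7:-→d8:-→d9:-→d10:-→d11:-→d12:-→d13:-→d14:-→d15:-→d16:-→d17:-→d18:-→d19:-→d20:-→d21:-→d22:-→d23:-→d24:-→d25:-→d26:-→d27:-→d28:-→d29:-→d30:-→d31:-→d32:H0  best=H0
  ? 93.24.83.20  path d0:H5→d1:-→d2:-  best=H5
  + 124.192.0.0/12 (H3) depth=12
  ? 124.198.195.235  path d0:H5→d1:-→d2:-→d3:-→d4:-→d5:-→d6:-→d7:-→d8:-→d9:-→d10:-→d11:-→d12:H3→d13:-→d14:-→d15:-→d16:-→d17:-→d18:-→d19:-→d20:H4  best=H4
  + 110.214.0.0/16 (H5) depth=16
  ? 110.214.22.111  path d0:H5→d1:-→d2:-→d3:-→d4:-→d5:-→d6:-→d7:-→d8:-→d9:-→d10:-→d11:-→d12:-→d13:-→d14:-→d15:-→d16:H5→d17:-→d18:-→d19:-→d20:-→d21:-→d22:-→d23:-→d24:-→d25:-→d26:-→d27:-→d28:-→d29:-→d30:-→d31:-→d32:H0  best=H0
  ? 124.192.96.243  path d0:H5→d1:-→d2:-→d3:-→d4:-→d5:-→d6:-→d7:-→d8:-→d9:-→d10:-→d11:-→d12:H3→d13:-  best=H3
  ? 110.214.28.94  path d0:H5→d1:-→d2:-→d3:-→d4:-→d5:-→d6:-→d7:-→d8:-→d9:-→d10:-→d11:-→d12:-→d13:-→d14:-→d15:-→d16:H5→d17:-→d18:-→d19:-→d20:-  best=H5
  + 64.0.0.0/2 (H0) depth=2
  + 0.0.0.0/0 (H0) depth=0
  ? 110.214.22.111  path d0:H0→d1:-→d2:H0→d3:-→d4:-→d5:-→d6:-→d7:-→d8:-→d9:-→d10:-→d11:-→d12:-→d13:-→d14:-→d15:-→d16:H5→d17:-→d18:-→d19:-→d20:-→d21:-→d22:-→d23:-→d24:-→d25:-→d26:-→d27:-→d28:-→d29:-→d30:-→d31:-→d32:H0  best=H0
  ? 64.0.0.126  path d0:H0→d1:-→d2:H0  best=H0
  + 110.0.0.0/8 (H1) depth=8
  ? 110.0.0.0  path d0:H0→d1:-→d2:H0→d3:-→d4:-→d5:-→d6:-→d7:-→d8:H1  best=H1
  + 124.0.0.0/8 (H3) depth=8
  ? 64.0.12.39  path d0:H0→d1:-→d2:H0  best=H0
  ? 110.214.22.111  path d0:H0→d1:-→d2:H0→d3:-→d4:-→d5:-→d6:-→d7:-→d8:H1→d9:-→d10:-→d11:-→d12:-→d13:-→d14:-→d15:-→d16:H5→d17:-→d18:-→d19:-→d20:-→d21:-→d22:-→d23:-→d24:-→d25:-→d26:-→d27:-→d28:-→d29:-→d30:-→d31:-→d32:H0  best=H0
  + 124.198.203.220/32 (H5) depth=32
  + 0.0.0.0/0 (H3) depth=0
  + 110.214.22.111/32 (H3) depth=32
  del 124.0.0.0/8 (clear depth 8)
  + 110.214.22.0/24 (H4) depth=24
  ? 146.138.141.194  path d0:H3  best=H3
  ? 64.0.2.252  path d0:H3→d1:-→d2:H0  best=H0
  ? 106.3.216.81  path d0:H3→d1:-→d2:H0→d3:-→d4:-→d5:-  best=H0
  del 124.198.203.220/32 (clear depth 32)
  + 124.198.203.128/25 (H2) depth=25
  ? 110.214.22.111  path d0:H3→d1:-→d2:H0→d3:-→d4:-→d5:-→d6:-→d7:-→d8:H1→d9:-→d10:-→d11:-→d12:-→d13:-→d14:-→d15:-→d16:H5→d17:-→d18:-→d19:-→d20:-→d21:-→d22:-→d23:-→d24:H4→d25:-→d26:-→d27:-→d28:-→d29:-→d30:-→d31:-→d32:H3  best=H3
  + 124.192.0.0/12 (H0) depth=12
  ? 110.0.0.2  path d0:H3→d1:-→d2:H0→d3:-→d4:-→d5:-→d6:-→d7:-→d8:H1  best=H1
  + 124.198.203.220/32 (H0) depth=32
  ? 110.214.0.1  path d0:H3→d1:-→d2:H0→d3:-→d4:-→d5:-→d6:-→d7:-→d8:H1→d9:-→d10:-→d11:-→d12:-→d13:-→d14:-→d15:-→d16:H5→d17:-→d18:-→d19:-  best=H5
  ? 224.67.98.118  path d0:H3  best=H3
  ? 73.38.99.135  path d0:H3→d1:-→d2:H0  best=H0

== LOOKUPS ==
["H4","H0","H5","H4","H0","H3","H5","H0","H0","H1","H0","H0","H3","H0","H0","H3","H1","H5","H3","H0"]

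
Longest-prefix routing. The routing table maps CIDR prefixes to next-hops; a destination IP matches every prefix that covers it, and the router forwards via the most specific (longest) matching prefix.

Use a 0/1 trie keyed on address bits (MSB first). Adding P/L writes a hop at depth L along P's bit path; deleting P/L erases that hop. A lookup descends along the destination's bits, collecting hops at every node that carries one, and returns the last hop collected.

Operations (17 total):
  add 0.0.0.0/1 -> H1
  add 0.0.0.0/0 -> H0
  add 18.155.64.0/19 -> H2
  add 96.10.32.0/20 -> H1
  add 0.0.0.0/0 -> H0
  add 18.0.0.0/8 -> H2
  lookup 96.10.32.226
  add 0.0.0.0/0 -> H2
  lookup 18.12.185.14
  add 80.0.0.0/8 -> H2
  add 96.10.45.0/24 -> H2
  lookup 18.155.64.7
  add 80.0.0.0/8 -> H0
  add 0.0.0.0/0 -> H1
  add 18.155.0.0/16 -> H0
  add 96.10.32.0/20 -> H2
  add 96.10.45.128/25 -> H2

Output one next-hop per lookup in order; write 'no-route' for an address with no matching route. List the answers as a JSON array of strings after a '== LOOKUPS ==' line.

Apply in order:
  add 0.0.0.0/1 -> H1 at depth 1
  add 0.0.0.0/0 -> H0 at depth 0
  add 18.155.64.0/19 -> H2 at depth 19
  add 96.10.32.0/20 -> H1 at depth 20
  add 0.0.0.0/0 -> H0 at depth 0
  add 18.0.0.0/8 -> H2 at depth 8
  lookup 96.10.32.226: bits 01100000000010100010 walk d0:H0→d1:H1→d2:-→d3:-→d4:-→d5:-→d6:-→d7:-→d8:-→d9:-→d10:-→d11:-→d12:-→d13:-→d14:-→d15:-→d16:-→d17:-→d18:-→d19:-→d20:H1 -> H1
  add 0.0.0.0/0 -> H2 at depth 0
  lookup 18.12.185.14: bits 00010010 walk d0:H2→d1:H1→d2:-→d3:-→d4:-→d5:-→d6:-→d7:-→d8:H2 -> H2
  add 80.0.0.0/8 -> H2 at depth 8
  add 96.10.45.0/24 -> H2 at depth 24
  lookup 18.155.64.7: bits 0001001010011011010 walk d0:H2→d1:H1→d2:-→d3:-→d4:-→d5:-→d6:-→d7:-→d8:H2→d9:-→d10:-→d11:-→d12:-→d13:-→d14:-→d15:-→d16:-→d17:-→d18:-→d19:H2 -> H2
  add 80.0.0.0/8 -> H0 at depth 8
  add 0.0.0.0/0 -> H1 at depth 0
  add 18.155.0.0/16 -> H0 at depth 16
  add 96.10.32.0/20 -> H2 at depth 20
  add 96.10.45.128/25 -> H2 at depth 25

== LOOKUPS ==
["H1","H2","H2"]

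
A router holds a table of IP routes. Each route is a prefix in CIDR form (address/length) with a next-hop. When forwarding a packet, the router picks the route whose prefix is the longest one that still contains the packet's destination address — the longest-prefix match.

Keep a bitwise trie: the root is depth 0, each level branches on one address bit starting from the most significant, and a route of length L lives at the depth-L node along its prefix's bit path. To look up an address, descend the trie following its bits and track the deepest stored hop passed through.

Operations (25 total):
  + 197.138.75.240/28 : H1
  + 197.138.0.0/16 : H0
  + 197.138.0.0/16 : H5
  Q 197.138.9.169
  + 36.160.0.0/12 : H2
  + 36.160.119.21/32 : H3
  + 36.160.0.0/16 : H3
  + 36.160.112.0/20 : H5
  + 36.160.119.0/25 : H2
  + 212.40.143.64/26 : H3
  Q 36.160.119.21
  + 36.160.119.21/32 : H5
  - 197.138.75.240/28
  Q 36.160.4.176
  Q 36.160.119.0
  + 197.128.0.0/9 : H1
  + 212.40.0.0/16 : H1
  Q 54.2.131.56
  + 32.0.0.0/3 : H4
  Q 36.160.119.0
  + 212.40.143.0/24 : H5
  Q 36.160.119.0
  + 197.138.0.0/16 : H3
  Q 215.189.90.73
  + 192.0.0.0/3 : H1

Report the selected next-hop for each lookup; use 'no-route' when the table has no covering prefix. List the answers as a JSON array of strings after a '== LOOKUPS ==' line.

Process each operation:
  + 197.138.75.240/28 (H1) depth=28
  + 197.138.0.0/16 (H0) depth=16
  + 197.138.0.0/16 (H5) depth=16
  lookup 197.138.9.169: bits 11000101100010100 walk d0:-→d1:-→d2:-→d3:-→d4:-→d5:-→d6:-→d7:-→d8:-→d9:-→d10:-→d11:-→d12:-→d13:-→d14:-→d15:-→d16:H5→d17:- -> H5
  + 36.160.0.0/12 (H2) depth=12
  + 36.160.119.21/32 (H3) depth=32
  + 36.160.0.0/16 (H3) depth=16
  + 36.160.112.0/20 (H5) depth=20
  + 36.160.119.0/25 (H2) depth=25
  + 212.40.143.64/26 (H3) depth=26
  lookup 36.160.119.21: bits 00100100101000000111011100010101 walk d0:-→d1:-→d2:-→d3:-→d4:-→d5:-→d6:-→d7:-→d8:-→d9:-→d10:-→d11:-→d12:H2→d13:-→d14:-→d15:-→d16:H3→d17:-→d18:-→d19:-→d20:H5→d21:-→d22:-→d23:-→d24:-→d25:H2→d26:-→d27:-→d28:-→d29:-→d30:-→d31:-→d32:H3 -> H3
  + 36.160.119.21/32 (H5) depth=32
  del 197.138.75.240/28 (clear depth 28)
  lookup 36.160.4.176: bits 00100100101000000 walk d0:-→d1:-→d2:-→d3:-→d4:-→d5:-→d6:-→d7:-→d8:-→d9:-→d10:-→d11:-→d12:H2→d13:-→d14:-→d15:-→d16:H3→d17:- -> H3
  lookup 36.160.119.0: bits 001001001010000001110111000 walk d0:-→d1:-→d2:-→d3:-→d4:-→d5:-→d6:-→d7:-→d8:-→d9:-→d10:-→d11:-→d12:H2→d13:-→d14:-→d15:-→d16:H3→d17:-→d18:-→d19:-→d20:H5→d21:-→d22:-→d23:-→d24:-→d25:H2→d26:-→d27:- -> H2
  + 197.128.0.0/9 (H1) depth=9
  + 212.40.0.0/16 (H1) depth=16
  lookup 54.2.131.56: bits 001 walk d0:-→d1:-→d2:-→d3:- -> no-route
  + 32.0.0.0/3 (H4) depth=3
  lookup 36.160.119.0: bits 001001001010000001110111000 walk d0:-→d1:-→d2:-→d3:H4→d4:-→d5:-→d6:-→d7:-→d8:-→d9:-→d10:-→d11:-→d12:H2→d13:-→d14:-→d15:-→d16:H3→d17:-→d18:-→d19:-→d20:H5→d21:-→d22:-→d23:-→d24:-→d25:H2→d26:-→d27:- -> H2
  + 212.40.143.0/24 (H5) depth=24
  lookup 36.160.119.0: bits 001001001010000001110111000 walk d0:-→d1:-→d2:-→d3:H4→d4:-→d5:-→d6:-→d7:-→d8:-→d9:-→d10:-→d11:-→d12:H2→d13:-→d14:-→d15:-→d16:H3→d17:-→d18:-→d19:-→d20:H5→d21:-→d22:-→d23:-→d24:-→d25:H2→d26:-→d27:- -> H2
  + 197.138.0.0/16 (H3) depth=16
  lookup 215.189.90.73: bits 110101 walk d0:-→d1:-→d2:-→d3:-→d4:-→d5:-→d6:- -> no-route
  + 192.0.0.0/3 (H1) depth=3

== LOOKUPS ==
["H5","H3","H3","H2","no-route","H2","H2","no-route"]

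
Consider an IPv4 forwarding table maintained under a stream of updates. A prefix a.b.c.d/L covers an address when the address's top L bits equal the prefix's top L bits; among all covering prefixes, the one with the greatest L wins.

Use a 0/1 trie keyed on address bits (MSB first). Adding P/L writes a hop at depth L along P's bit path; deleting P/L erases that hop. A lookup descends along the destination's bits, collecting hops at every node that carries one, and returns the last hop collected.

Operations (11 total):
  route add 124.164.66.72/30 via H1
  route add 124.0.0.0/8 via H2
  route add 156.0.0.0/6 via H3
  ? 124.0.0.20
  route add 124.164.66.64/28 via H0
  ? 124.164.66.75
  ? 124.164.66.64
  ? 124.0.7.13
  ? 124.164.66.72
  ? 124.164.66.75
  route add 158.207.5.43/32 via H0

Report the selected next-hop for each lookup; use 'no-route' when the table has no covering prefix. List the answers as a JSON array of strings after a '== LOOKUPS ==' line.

Process each operation:
  add 124.164.66.72/30 -> H1 at depth 30
  add 124.0.0.0/8 -> H2 at depth 8
  add 156.0.0.0/6 -> H3 at depth 6
  lookup 124.0.0.20: bits 01111100 walk d0:-→d1:-→d2:-→d3:-→d4:-→d5:-→d6:-→d7:-→d8:H2 -> H2
  add 124.164.66.64/28 -> H0 at depth 28
  lookup 124.164.66.75: bits 011111001010010001000010010010 walk d0:-→d1:-→d2:-→d3:-→d4:-→d5:-→d6:-→d7:-→d8:H2→d9:-→d10:-→d11:-→d12:-→d13:-→d14:-→d15:-→d16:-→d17:-→d18:-→d19:-→d20:-→d21:-→d22:-→d23:-→d24:-→d25:-→d26:-→d27:-→d28:H0→d29:-→d30:H1 -> H1
  lookup 124.164.66.64: bits 0111110010100100010000100100 walk d0:-→d1:-→d2:-→d3:-→d4:-→d5:-→d6:-→d7:-→d8:H2→d9:-→d10:-→d11:-→d12:-→d13:-→d14:-→d15:-→d16:-→d17:-→d18:-→d19:-→d20:-→d21:-→d22:-→d23:-→d24:-→d25:-→d26:-→d27:-→d28:H0 -> H0
  lookup 124.0.7.13: bits 01111100 walk d0:-→d1:-→d2:-→d3:-→d4:-→d5:-→d6:-→d7:-→d8:H2 -> H2
  lookup 124.164.66.72: bits 011111001010010001000010010010 walk d0:-→d1:-→d2:-→d3:-→d4:-→d5:-→d6:-→d7:-→d8:H2→d9:-→d10:-→d11:-→d12:-→d13:-→d14:-→d15:-→d16:-→d17:-→d18:-→d19:-→d20:-→d21:-→d22:-→d23:-→d24:-→d25:-→d26:-→d27:-→d28:H0→d29:-→d30:H1 -> H1
  lookup 124.164.66.75: bits 011111001010010001000010010010 walk d0:-→d1:-→d2:-→d3:-→d4:-→d5:-→d6:-→d7:-→d8:H2→d9:-→d10:-→d11:-→d12:-→d13:-→d14:-→d15:-→d16:-→d17:-→d18:-→d19:-→d20:-→d21:-→d22:-→d23:-→d24:-→d25:-→d26:-→d27:-→d28:H0→d29:-→d30:H1 -> H1
  add 158.207.5.43/32 -> H0 at depth 32

== LOOKUPS ==
["H2","H1","H0","H2","H1","H1"]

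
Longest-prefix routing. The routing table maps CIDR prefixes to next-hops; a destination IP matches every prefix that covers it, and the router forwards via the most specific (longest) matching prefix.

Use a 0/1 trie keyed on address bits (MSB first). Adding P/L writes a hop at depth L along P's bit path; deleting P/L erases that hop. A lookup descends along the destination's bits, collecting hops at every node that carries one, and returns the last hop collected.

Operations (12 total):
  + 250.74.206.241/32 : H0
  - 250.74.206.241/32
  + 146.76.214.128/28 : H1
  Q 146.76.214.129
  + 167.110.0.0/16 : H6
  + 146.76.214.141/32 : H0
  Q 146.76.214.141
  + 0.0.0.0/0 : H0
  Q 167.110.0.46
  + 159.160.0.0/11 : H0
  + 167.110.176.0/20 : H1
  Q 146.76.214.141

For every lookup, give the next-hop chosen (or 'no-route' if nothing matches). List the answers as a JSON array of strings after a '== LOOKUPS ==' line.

Process each operation:
  + 250.74.206.241/32 (H0) depth=32
  - 250.74.206.241/32 clear@32
  + 146.76.214.128/28 (H1) depth=28
  Q 146.76.214.129: descend 1001001001001100110101101000 ; hops seen [H1] ; pick H1
  + 167.110.0.0/16 (H6) depth=16
  + 146.76.214.141/32 (H0) depth=32
  Q 146.76.214.141: descend 10010010010011001101011010001101 ; hops seen [H1,H0] ; pick H0
  + 0.0.0.0/0 (H0) depth=0
  Q 167.110.0.46: descend 1010011101101110 ; hops seen [H0,H6] ; pick H6
  + 159.160.0.0/11 (H0) depth=11
  + 167.110.176.0/20 (H1) depth=20
  Q 146.76.214.141: descend 10010010010011001101011010001101 ; hops seen [H0,H1,H0] ; pick H0

== LOOKUPS ==
["H1","H0","H6","H0"]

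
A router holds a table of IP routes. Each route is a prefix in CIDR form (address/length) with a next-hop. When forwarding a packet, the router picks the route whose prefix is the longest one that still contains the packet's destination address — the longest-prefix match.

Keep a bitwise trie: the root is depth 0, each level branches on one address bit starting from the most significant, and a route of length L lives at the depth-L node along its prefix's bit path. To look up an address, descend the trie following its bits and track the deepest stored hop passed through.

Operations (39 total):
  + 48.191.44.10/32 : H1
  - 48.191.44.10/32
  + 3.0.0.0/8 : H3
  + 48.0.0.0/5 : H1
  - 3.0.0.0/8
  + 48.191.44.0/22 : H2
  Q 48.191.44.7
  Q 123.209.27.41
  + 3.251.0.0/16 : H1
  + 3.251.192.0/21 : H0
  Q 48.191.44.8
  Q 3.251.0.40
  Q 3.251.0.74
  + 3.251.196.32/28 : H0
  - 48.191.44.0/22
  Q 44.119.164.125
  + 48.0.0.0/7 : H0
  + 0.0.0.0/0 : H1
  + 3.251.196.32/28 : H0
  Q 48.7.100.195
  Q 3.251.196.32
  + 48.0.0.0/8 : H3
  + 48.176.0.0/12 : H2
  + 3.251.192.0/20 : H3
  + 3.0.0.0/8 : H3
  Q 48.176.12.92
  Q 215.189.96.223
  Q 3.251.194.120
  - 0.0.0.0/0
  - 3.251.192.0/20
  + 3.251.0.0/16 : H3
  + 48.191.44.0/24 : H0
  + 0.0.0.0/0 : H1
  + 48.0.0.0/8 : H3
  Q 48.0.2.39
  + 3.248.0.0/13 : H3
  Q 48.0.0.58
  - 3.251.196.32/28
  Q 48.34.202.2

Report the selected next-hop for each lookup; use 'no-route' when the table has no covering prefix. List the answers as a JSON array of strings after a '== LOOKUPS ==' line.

Process each operation:
  add 48.191.44.10/32 -> H1 at depth 32
  del 48.191.44.10/32 (clear depth 32)
  add 3.0.0.0/8 -> H3 at depth 8
  add 48.0.0.0/5 -> H1 at depth 5
  del 3.0.0.0/8 (clear depth 8)
  add 48.191.44.0/22 -> H2 at depth 22
  Q 48.191.44.7: descend 0011000010111111001011000000 ; hops seen [H1,H2] ; pick H2
  Q 123.209.27.41: descend 0 ; hops seen [∅] ; pick no-route
  add 3.251.0.0/16 -> H1 at depth 16
  add 3.251.192.0/21 -> H0 at depth 21
  Q 48.191.44.8: descend 001100001011111100101100000010 ; hops seen [H1,H2] ; pick H2
  Q 3.251.0.40: descend 0000001111111011 ; hops seen [H1] ; pick H1
  Q 3.251.0.74: descend 0000001111111011 ; hops seen [H1] ; pick H1
  add 3.251.196.32/28 -> H0 at depth 28
  del 48.191.44.0/22 (clear depth 22)
  Q 44.119.164.125: descend 001 ; hops seen [∅] ; pick no-route
  add 48.0.0.0/7 -> H0 at depth 7
  add 0.0.0.0/0 -> H1 at depth 0
  add 3.251.196.32/28 -> H0 at depth 28
  Q 48.7.100.195: descend 00110000 ; hops seen [H1,H1,H0] ; pick H0
  Q 3.251.196.32: descend 0000001111111011110001000010 ; hops seen [H1,H1,H0,H0] ; pick H0
  add 48.0.0.0/8 -> H3 at depth 8
  add 48.176.0.0/12 -> H2 at depth 12
  add 3.251.192.0/20 -> H3 at depth 20
  add 3.0.0.0/8 -> H3 at depth 8
  Q 48.176.12.92: descend 001100001011 ; hops seen [H1,H1,H0,H3,H2] ; pick H2
  Q 215.189.96.223: descend ε ; hops seen [H1] ; pick H1
  Q 3.251.194.120: descend 000000111111101111000 ; hops seen [H1,H3,H1,H3,H0] ; pick H0
  del 0.0.0.0/0 (clear depth 0)
  del 3.251.192.0/20 (clear depth 20)
  add 3.251.0.0/16 -> H3 at depth 16
  add 48.191.44.0/24 -> H0 at depth 24
  add 0.0.0.0/0 -> H1 at depth 0
  add 48.0.0.0/8 -> H3 at depth 8
  Q 48.0.2.39: descend 00110000 ; hops seen [H1,H1,H0,H3] ; pick H3
  add 3.248.0.0/13 -> H3 at depth 13
  Q 48.0.0.58: descend 00110000 ; hops seen [H1,H1,H0,H3] ; pick H3
  del 3.251.196.32/28 (clear depth 28)
  Q 48.34.202.2: descend 00110000 ; hops seen [H1,H1,H0,H3] ; pick H3

== LOOKUPS ==
["H2","no-route","H2","H1","H1","no-route","H0","H0","H2","H1","H0","H3","H3","H3"]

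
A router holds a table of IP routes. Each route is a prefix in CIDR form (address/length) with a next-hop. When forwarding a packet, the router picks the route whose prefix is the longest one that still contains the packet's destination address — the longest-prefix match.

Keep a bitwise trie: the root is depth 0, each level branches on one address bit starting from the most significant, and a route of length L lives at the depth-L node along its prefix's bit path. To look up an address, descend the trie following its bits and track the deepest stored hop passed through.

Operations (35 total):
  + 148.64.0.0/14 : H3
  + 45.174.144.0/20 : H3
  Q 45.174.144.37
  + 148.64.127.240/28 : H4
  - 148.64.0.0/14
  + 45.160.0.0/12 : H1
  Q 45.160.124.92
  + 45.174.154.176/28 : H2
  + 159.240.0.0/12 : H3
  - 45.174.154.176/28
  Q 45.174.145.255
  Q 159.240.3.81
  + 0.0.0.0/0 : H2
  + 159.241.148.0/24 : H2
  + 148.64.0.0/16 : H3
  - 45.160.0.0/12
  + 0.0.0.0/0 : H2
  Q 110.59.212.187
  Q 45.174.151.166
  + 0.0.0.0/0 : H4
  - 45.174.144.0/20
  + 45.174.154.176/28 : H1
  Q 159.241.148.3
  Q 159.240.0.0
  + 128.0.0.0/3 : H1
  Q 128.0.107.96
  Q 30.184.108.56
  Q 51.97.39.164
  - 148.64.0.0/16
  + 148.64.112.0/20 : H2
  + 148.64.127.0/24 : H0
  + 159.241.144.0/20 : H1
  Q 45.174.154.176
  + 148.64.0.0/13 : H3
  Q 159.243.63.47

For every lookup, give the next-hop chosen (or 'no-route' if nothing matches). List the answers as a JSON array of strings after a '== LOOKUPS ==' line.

Apply in order:
  add 148.64.0.0/14 -> H3 at depth 14
  add 45.174.144.0/20 -> H3 at depth 20
  ? 45.174.144.37  path d0:-→d1:-→d2:-→d3:-→d4:-→d5:-→d6:-→d7:-→d8:-→d9:-→d10:-→d11:-→d12:-→d13:-→d14:-→d15:-→d16:-→d17:-→d18:-→d19:-→d20:H3  best=H3
  add 148.64.127.240/28 -> H4 at depth 28
  del 148.64.0.0/14 (clear depth 14)
  add 45.160.0.0/12 -> H1 at depth 12
  ? 45.160.124.92  path d0:-→d1:-→d2:-→d3:-→d4:-→d5:-→d6:-→d7:-→d8:-→d9:-→d10:-→d11:-→d12:H1  best=H1
  add 45.174.154.176/28 -> H2 at depth 28
  add 159.240.0.0/12 -> H3 at depth 12
  del 45.174.154.176/28 (clear depth 28)
  ? 45.174.145.255  path d0:-→d1:-→d2:-→d3:-→d4:-→d5:-→d6:-→d7:-→d8:-→d9:-→d10:-→d11:-→d12:H1→d13:-→d14:-→d15:-→d16:-→d17:-→d18:-→d19:-→d20:H3  best=H3
  ? 159.240.3.81  path d0:-→d1:-→d2:-→d3:-→d4:-→d5:-→d6:-→d7:-→d8:-→d9:-→d10:-→d11:-→d12:H3  best=H3
  add 0.0.0.0/0 -> H2 at depth 0
  add 159.241.148.0/24 -> H2 at depth 24
  add 148.64.0.0/16 -> H3 at depth 16
  del 45.160.0.0/12 (clear depth 12)
  add 0.0.0.0/0 -> H2 at depth 0
  ? 110.59.212.187  path d0:H2→d1:-  best=H2
  ? 45.174.151.166  path d0:H2→d1:-→d2:-→d3:-→d4:-→d5:-→d6:-→d7:-→d8:-→d9:-→d10:-→d11:-→d12:-→d13:-→d14:-→d15:-→d16:-→d17:-→d18:-→d19:-→d20:H3  best=H3
  add 0.0.0.0/0 -> H4 at depth 0
  del 45.174.144.0/20 (clear depth 20)
  add 45.174.154.176/28 -> H1 at depth 28
  ? 159.241.148.3  path d0:H4→d1:-→d2:-→d3:-→d4:-→d5:-→d6:-→d7:-→d8:-→d9:-→d10:-→d11:-→d12:H3→d13:-→d14:-→d15:-→d16:-→d17:-→d18:-→d19:-→d20:-→d21:-→d22:-→d23:-→d24:H2  best=H2
  ? 159.240.0.0  path d0:H4→d1:-→d2:-→d3:-→d4:-→d5:-→d6:-→d7:-→d8:-→d9:-→d10:-→d11:-→d12:H3→d13:-→d14:-→d15:-  best=H3
  add 128.0.0.0/3 -> H1 at depth 3
  ? 128.0.107.96  path d0:H4→d1:-→d2:-→d3:H1  best=H1
  ? 30.184.108.56  path d0:H4→d1:-→d2:-  best=H4
  ? 51.97.39.164  path d0:H4→d1:-→d2:-→d3:-  best=H4
  del 148.64.0.0/16 (clear depth 16)
  add 148.64.112.0/20 -> H2 at depth 20
  add 148.64.127.0/24 -> H0 at depth 24
  add 159.241.144.0/20 -> H1 at depth 20
  ? 45.174.154.176  path d0:H4→d1:-→d2:-→d3:-→d4:-→d5:-→d6:-→d7:-→d8:-→d9:-→d10:-→d11:-→d12:-→d13:-→d14:-→d15:-→d16:-→d17:-→d18:-→d19:-→d20:-→d21:-→d22:-→d23:-→d24:-→d25:-→d26:-→d27:-→d28:H1  best=H1
  add 148.64.0.0/13 -> H3 at depth 13
  ? 159.243.63.47  path d0:H4→d1:-→d2:-→d3:H1→d4:-→d5:-→d6:-→d7:-→d8:-→d9:-→d10:-→d11:-→d12:H3→d13:-→d14:-  best=H3

== LOOKUPS ==
["H3","H1","H3","H3","H2","H3","H2","H3","H1","H4","H4","H1","H3"]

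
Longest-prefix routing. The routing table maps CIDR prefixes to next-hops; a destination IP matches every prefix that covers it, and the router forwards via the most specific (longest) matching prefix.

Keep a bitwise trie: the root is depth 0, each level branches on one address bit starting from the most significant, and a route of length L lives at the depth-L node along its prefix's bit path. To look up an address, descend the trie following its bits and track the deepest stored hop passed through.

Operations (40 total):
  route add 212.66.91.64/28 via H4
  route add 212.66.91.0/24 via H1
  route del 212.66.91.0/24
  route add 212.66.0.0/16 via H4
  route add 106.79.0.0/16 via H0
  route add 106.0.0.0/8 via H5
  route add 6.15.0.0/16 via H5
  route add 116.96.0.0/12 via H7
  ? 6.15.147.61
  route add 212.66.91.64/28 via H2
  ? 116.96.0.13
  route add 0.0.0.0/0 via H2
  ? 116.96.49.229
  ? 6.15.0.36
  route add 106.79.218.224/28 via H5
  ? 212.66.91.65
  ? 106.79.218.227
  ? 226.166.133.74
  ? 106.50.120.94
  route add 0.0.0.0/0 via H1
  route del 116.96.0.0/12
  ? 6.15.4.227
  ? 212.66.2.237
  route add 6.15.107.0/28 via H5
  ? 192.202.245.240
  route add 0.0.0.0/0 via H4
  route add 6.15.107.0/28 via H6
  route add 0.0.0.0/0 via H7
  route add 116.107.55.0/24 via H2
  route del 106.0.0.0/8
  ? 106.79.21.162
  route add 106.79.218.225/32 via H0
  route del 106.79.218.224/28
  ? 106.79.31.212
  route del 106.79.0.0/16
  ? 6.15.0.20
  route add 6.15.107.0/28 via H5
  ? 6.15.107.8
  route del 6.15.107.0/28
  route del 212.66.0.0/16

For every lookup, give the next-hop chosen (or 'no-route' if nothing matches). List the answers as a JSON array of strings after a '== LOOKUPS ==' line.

Trace:
  + 212.66.91.64/28 (H4) depth=28
  + 212.66.91.0/24 (H1) depth=24
  del 212.66.91.0/24 (clear depth 24)
  + 212.66.0.0/16 (H4) depth=16
  + 106.79.0.0/16 (H0) depth=16
  + 106.0.0.0/8 (H5) depth=8
  + 6.15.0.0/16 (H5) depth=16
  + 116.96.0.0/12 (H7) depth=12
  ? 6.15.147.61  path d0:-→d1:-→d2:-→d3:-→d4:-→d5:-→d6:-→d7:-→d8:-→d9:-→d10:-→d11:-→d12:-→d13:-→d14:-→d15:-→d16:H5  best=H5
  + 212.66.91.64/28 (H2) depth=28
  ? 116.96.0.13  path d0:-→d1:-→d2:-→d3:-→d4:-→d5:-→d6:-→d7:-→d8:-→d9:-→d10:-→d11:-→d12:H7  best=H7
  + 0.0.0.0/0 (H2) depth=0
  ? 116.96.49.229  path d0:H2→d1:-→d2:-→d3:-→d4:-→d5:-→d6:-→d7:-→d8:-→d9:-→d10:-→d11:-→d12:H7  best=H7
  ? 6.15.0.36  path d0:H2→d1:-→d2:-→d3:-→d4:-→d5:-→d6:-→d7:-→d8:-→d9:-→d10:-→d11:-→d12:-→d13:-→d14:-→d15:-→d16:H5  best=H5
  + 106.79.218.224/28 (H5) depth=28
  ? 212.66.91.65  path d0:H2→d1:-→d2:-→d3:-→d4:-→d5:-→d6:-→d7:-→d8:-→d9:-→d10:-→d11:-→d12:-→d13:-→d14:-→d15:-→d16:H4→d17:-→d18:-→d19:-→d20:-→d21:-→d22:-→d23:-→d24:-→d25:-→d26:-→d27:-→d28:H2  best=H2
  ? 106.79.218.227  path d0:H2→d1:-→d2:-→d3:-→d4:-→d5:-→d6:-→d7:-→d8:H5→d9:-→d10:-→d11:-→d12:-→d13:-→d14:-→d15:-→d16:H0→d17:-→d18:-→d19:-→d20:-→d21:-→d22:-→d23:-→d24:-→d25:-→d26:-→d27:-→d28:H5  best=H5
  ? 226.166.133.74  path d0:H2→d1:-→d2:-  best=H2
  ? 106.50.120.94  path d0:H2→d1:-→d2:-→d3:-→d4:-→d5:-→d6:-→d7:-→d8:H5→d9:-  best=H5
  + 0.0.0.0/0 (H1) depth=0
  del 116.96.0.0/12 (clear depth 12)
  ? 6.15.4.227  path d0:H1→d1:-→d2:-→d3:-→d4:-→d5:-→d6:-→d7:-→d8:-→d9:-→d10:-→d11:-→d12:-→d13:-→d14:-→d15:-→d16:H5  best=H5
  ? 212.66.2.237  path d0:H1→d1:-→d2:-→d3:-→d4:-→d5:-→d6:-→d7:-→d8:-→d9:-→d10:-→d11:-→d12:-→d13:-→d14:-→d15:-→d16:H4→d17:-  best=H4
  + 6.15.107.0/28 (H5) depth=28
  ? 192.202.245.240  path d0:H1→d1:-→d2:-→d3:-  best=H1
  + 0.0.0.0/0 (H4) depth=0
  + 6.15.107.0/28 (H6) depth=28
  + 0.0.0.0/0 (H7) depth=0
  + 116.107.55.0/24 (H2) depth=24
  del 106.0.0.0/8 (clear depth 8)
  ? 106.79.21.162  path d0:H7→d1:-→d2:-→d3:-→d4:-→d5:-→d6:-→d7:-→d8:-→d9:-→d10:-→d11:-→d12:-→d13:-→d14:-→d15:-→d16:H0  best=H0
  + 106.79.218.225/32 (H0) depth=32
  del 106.79.218.224/28 (clear depth 28)
  ? 106.79.31.212  path d0:H7→d1:-→d2:-→d3:-→d4:-→d5:-→d6:-→d7:-→d8:-→d9:-→d10:-→d11:-→d12:-→d13:-→d14:-→d15:-→d16:H0  best=H0
  del 106.79.0.0/16 (clear depth 16)
  ? 6.15.0.20  path d0:H7→d1:-→d2:-→d3:-→d4:-→d5:-→d6:-→d7:-→d8:-→d9:-→d10:-→d11:-→d12:-→d13:-→d14:-→d15:-→d16:H5→d17:-  best=H5
  + 6.15.107.0/28 (H5) depth=28
  ? 6.15.107.8  path d0:H7→d1:-→d2:-→d3:-→d4:-→d5:-→d6:-→d7:-→d8:-→d9:-→d10:-→d11:-→d12:-→d13:-→d14:-→d15:-→d16:H5→d17:-→d18:-→d19:-→d20:-→d21:-→d22:-→d23:-→d24:-→d25:-→d26:-→d27:-→d28:H5  best=H5
  del 6.15.107.0/28 (clear depth 28)
  del 212.66.0.0/16 (clear depth 16)

== LOOKUPS ==
["H5","H7","H7","H5","H2","H5","H2","H5","H5","H4","H1","H0","H0","H5","H5"]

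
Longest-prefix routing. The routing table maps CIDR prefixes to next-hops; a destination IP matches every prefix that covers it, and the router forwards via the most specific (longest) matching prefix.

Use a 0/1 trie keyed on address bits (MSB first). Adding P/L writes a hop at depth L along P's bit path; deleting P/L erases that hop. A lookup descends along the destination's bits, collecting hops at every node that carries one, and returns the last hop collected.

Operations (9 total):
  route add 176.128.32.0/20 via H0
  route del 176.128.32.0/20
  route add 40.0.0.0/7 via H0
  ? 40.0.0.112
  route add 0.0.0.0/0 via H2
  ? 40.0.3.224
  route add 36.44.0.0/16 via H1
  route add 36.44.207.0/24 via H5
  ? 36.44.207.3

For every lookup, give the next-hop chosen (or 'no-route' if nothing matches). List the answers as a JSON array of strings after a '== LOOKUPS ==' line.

Trace:
  add 176.128.32.0/20 -> H0 at depth 20
  - 176.128.32.0/20 clear@20
  add 40.0.0.0/7 -> H0 at depth 7
  ? 40.0.0.112  path d0:-→d1:-→d2:-→d3:-→d4:-→d5:-→d6:-→d7:H0  best=H0
  add 0.0.0.0/0 -> H2 at depth 0
  ? 40.0.3.224  path d0:H2→d1:-→d2:-→d3:-→d4:-→d5:-→d6:-→d7:H0  best=H0
  add 36.44.0.0/16 -> H1 at depth 16
  add 36.44.207.0/24 -> H5 at depth 24
  ? 36.44.207.3  path d0:H2→d1:-→d2:-→d3:-→d4:-→d5:-→d6:-→d7:-→d8:-→d9:-→d10:-→d11:-→d12:-→d13:-→d14:-→d15:-→d16:H1→d17:-→d18:-→d19:-→d20:-→d21:-→d22:-→d23:-→d24:H5  best=H5

== LOOKUPS ==
["H0","H0","H5"]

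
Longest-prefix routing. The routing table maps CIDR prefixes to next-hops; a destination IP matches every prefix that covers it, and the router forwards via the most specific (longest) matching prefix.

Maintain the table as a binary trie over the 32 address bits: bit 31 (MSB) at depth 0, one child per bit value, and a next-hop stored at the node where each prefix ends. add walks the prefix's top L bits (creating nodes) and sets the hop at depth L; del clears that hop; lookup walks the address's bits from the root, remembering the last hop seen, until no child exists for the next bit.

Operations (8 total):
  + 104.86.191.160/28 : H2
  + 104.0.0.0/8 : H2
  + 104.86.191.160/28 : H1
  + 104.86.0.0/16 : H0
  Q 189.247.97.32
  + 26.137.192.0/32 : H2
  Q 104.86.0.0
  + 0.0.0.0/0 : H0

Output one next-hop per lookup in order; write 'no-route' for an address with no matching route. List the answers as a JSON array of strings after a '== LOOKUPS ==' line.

Apply in order:
  add 104.86.191.160/28 -> H2 at depth 28
  add 104.0.0.0/8 -> H2 at depth 8
  add 104.86.191.160/28 -> H1 at depth 28
  add 104.86.0.0/16 -> H0 at depth 16
  lookup 189.247.97.32: bits ε walk d0:- -> no-route
  add 26.137.192.0/32 -> H2 at depth 32
  lookup 104.86.0.0: bits 0110100001010110 walk d0:-→d1:-→d2:-→d3:-→d4:-→d5:-→d6:-→d7:-→d8:H2→d9:-→d10:-→d11:-→d12:-→d13:-→d14:-→d15:-→d16:H0 -> H0
  add 0.0.0.0/0 -> H0 at depth 0

== LOOKUPS ==
["no-route","H0"]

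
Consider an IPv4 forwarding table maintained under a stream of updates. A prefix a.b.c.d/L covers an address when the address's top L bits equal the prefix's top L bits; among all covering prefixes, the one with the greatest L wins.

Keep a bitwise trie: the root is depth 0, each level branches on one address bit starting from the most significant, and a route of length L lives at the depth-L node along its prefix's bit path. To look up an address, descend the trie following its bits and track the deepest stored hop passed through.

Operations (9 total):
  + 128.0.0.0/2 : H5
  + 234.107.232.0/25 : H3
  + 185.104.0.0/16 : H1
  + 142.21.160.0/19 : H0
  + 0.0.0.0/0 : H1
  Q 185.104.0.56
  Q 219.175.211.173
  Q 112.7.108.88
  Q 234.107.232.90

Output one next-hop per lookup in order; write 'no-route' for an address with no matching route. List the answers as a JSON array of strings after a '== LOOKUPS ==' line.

Apply in order:
  add 128.0.0.0/2 -> H5 at depth 2
  add 234.107.232.0/25 -> H3 at depth 25
  add 185.104.0.0/16 -> H1 at depth 16
  add 142.21.160.0/19 -> H0 at depth 19
  add 0.0.0.0/0 -> H1 at depth 0
  Q 185.104.0.56: descend 1011100101101000 ; hops seen [H1,H5,H1] ; pick H1
  Q 219.175.211.173: descend 11 ; hops seen [H1] ; pick H1
  Q 112.7.108.88: descend ε ; hops seen [H1] ; pick H1
  Q 234.107.232.90: descend 1110101001101011111010000 ; hops seen [H1,H3] ; pick H3

== LOOKUPS ==
["H1","H1","H1","H3"]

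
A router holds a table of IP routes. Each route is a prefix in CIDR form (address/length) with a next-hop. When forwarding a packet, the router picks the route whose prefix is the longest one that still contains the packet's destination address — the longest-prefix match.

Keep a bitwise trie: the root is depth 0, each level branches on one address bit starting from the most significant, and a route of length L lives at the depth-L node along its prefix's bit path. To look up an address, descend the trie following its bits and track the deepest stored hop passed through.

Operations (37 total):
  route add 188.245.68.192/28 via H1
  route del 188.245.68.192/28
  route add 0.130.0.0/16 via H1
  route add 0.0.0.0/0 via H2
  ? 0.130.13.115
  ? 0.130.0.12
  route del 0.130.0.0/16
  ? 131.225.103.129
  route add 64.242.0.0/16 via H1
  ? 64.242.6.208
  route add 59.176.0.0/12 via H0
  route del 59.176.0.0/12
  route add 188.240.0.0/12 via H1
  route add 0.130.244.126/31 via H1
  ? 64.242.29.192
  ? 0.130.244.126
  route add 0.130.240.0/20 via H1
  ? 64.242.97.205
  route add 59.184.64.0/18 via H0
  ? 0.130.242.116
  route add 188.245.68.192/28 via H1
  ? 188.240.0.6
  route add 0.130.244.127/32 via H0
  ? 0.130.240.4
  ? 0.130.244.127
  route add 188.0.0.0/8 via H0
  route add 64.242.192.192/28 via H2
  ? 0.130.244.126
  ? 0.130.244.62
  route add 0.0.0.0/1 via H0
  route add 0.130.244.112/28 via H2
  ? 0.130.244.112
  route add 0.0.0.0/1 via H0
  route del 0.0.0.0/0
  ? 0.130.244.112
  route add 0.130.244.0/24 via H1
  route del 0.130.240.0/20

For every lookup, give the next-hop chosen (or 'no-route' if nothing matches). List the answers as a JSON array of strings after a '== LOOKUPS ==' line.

Apply in order:
  add 188.245.68.192/28 -> H1 at depth 28
  del 188.245.68.192/28 (clear depth 28)
  add 0.130.0.0/16 -> H1 at depth 16
  add 0.0.0.0/0 -> H2 at depth 0
  Q 0.130.13.115: descend 0000000010000010 ; hops seen [H2,H1] ; pick H1
  Q 0.130.0.12: descend 0000000010000010 ; hops seen [H2,H1] ; pick H1
  del 0.130.0.0/16 (clear depth 16)
  Q 131.225.103.129: descend 10 ; hops seen [H2] ; pick H2
  add 64.242.0.0/16 -> H1 at depth 16
  Q 64.242.6.208: descend 0100000011110010 ; hops seen [H2,H1] ; pick H1
  add 59.176.0.0/12 -> H0 at depth 12
  del 59.176.0.0/12 (clear depth 12)
  add 188.240.0.0/12 -> H1 at depth 12
  add 0.130.244.126/31 -> H1 at depth 31
  Q 64.242.29.192: descend 0100000011110010 ; hops seen [H2,H1] ; pick H1
  Q 0.130.244.126: descend 0000000010000010111101000111111 ; hops seen [H2,H1] ; pick H1
  add 0.130.240.0/20 -> H1 at depth 20
  Q 64.242.97.205: descend 0100000011110010 ; hops seen [H2,H1] ; pick H1
  add 59.184.64.0/18 -> H0 at depth 18
  Q 0.130.242.116: descend 000000001000001011110 ; hops seen [H2,H1] ; pick H1
  add 188.245.68.192/28 -> H1 at depth 28
  Q 188.240.0.6: descend 1011110011110 ; hops seen [H2,H1] ; pick H1
  add 0.130.244.127/32 -> H0 at depth 32
  Q 0.130.240.4: descend 000000001000001011110 ; hops seen [H2,H1] ; pick H1
  Q 0.130.244.127: descend 00000000100000101111010001111111 ; hops seen [H2,H1,H1,H0] ; pick H0
  add 188.0.0.0/8 -> H0 at depth 8
  add 64.242.192.192/28 -> H2 at depth 28
  Q 0.130.244.126: descend 0000000010000010111101000111111 ; hops seen [H2,H1,H1] ; pick H1
  Q 0.130.244.62: descend 0000000010000010111101000 ; hops seen [H2,H1] ; pick H1
  add 0.0.0.0/1 -> H0 at depth 1
  add 0.130.244.112/28 -> H2 at depth 28
  Q 0.130.244.112: descend 0000000010000010111101000111 ; hops seen [H2,H0,H1,H2] ; pick H2
  add 0.0.0.0/1 -> H0 at depth 1
  del 0.0.0.0/0 (clear depth 0)
  Q 0.130.244.112: descend 0000000010000010111101000111 ; hops seen [H0,H1,H2] ; pick H2
  add 0.130.244.0/24 -> H1 at depth 24
  del 0.130.240.0/20 (clear depth 20)

== LOOKUPS ==
["H1","H1","H2","H1","H1","H1","H1","H1","H1","H1","H0","H1","H1","H2","H2"]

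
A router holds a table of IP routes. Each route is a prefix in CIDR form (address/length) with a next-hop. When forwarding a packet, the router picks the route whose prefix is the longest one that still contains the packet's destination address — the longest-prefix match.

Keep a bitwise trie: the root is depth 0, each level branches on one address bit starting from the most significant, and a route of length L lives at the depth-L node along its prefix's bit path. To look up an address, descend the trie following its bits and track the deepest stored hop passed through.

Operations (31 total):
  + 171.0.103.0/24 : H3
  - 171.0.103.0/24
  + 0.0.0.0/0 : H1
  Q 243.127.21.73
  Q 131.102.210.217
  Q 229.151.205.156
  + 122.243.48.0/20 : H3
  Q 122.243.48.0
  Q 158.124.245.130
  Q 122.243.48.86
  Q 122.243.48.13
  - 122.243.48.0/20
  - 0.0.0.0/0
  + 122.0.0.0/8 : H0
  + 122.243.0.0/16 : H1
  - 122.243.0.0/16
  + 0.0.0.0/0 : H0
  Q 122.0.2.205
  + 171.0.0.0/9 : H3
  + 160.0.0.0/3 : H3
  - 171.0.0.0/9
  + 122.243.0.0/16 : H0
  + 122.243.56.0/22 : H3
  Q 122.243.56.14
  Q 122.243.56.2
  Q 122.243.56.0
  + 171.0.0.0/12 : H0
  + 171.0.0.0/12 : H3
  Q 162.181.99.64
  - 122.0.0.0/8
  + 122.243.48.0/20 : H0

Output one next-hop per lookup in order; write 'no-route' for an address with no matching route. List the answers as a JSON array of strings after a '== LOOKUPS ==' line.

Process each operation:
  + 171.0.103.0/24 (H3) depth=24
  del 171.0.103.0/24 (clear depth 24)
  + 0.0.0.0/0 (H1) depth=0
  lookup 243.127.21.73: bits 1 walk d0:H1→d1:- -> H1
  lookup 131.102.210.217: bits 10 walk d0:H1→d1:-→d2:- -> H1
  lookup 229.151.205.156: bits 1 walk d0:H1→d1:- -> H1
  + 122.243.48.0/20 (H3) depth=20
  lookup 122.243.48.0: bits 01111010111100110011 walk d0:H1→d1:-→d2:-→d3:-→d4:-→d5:-→d6:-→d7:-→d8:-→d9:-→d10:-→d11:-→d12:-→d13:-→d14:-→d15:-→d16:-→d17:-→d18:-→d19:-→d20:H3 -> H3
  lookup 158.124.245.130: bits 10 walk d0:H1→d1:-→d2:- -> H1
  lookup 122.243.48.86: bits 01111010111100110011 walk d0:H1→d1:-→d2:-→d3:-→d4:-→d5:-→d6:-→d7:-→d8:-→d9:-→d10:-→d11:-→d12:-→d13:-→d14:-→d15:-→d16:-→d17:-→d18:-→d19:-→d20:H3 -> H3
  lookup 122.243.48.13: bits 01111010111100110011 walk d0:H1→d1:-→d2:-→d3:-→d4:-→d5:-→d6:-→d7:-→d8:-→d9:-→d10:-→d11:-→d12:-→d13:-→d14:-→d15:-→d16:-→d17:-→d18:-→d19:-→d20:H3 -> H3
  del 122.243.48.0/20 (clear depth 20)
  del 0.0.0.0/0 (clear depth 0)
  + 122.0.0.0/8 (H0) depth=8
  + 122.243.0.0/16 (H1) depth=16
  del 122.243.0.0/16 (clear depth 16)
  + 0.0.0.0/0 (H0) depth=0
  lookup 122.0.2.205: bits 01111010 walk d0:H0→d1:-→d2:-→d3:-→d4:-→d5:-→d6:-→d7:-→d8:H0 -> H0
  + 171.0.0.0/9 (H3) depth=9
  + 160.0.0.0/3 (H3) depth=3
  del 171.0.0.0/9 (clear depth 9)
  + 122.243.0.0/16 (H0) depth=16
  + 122.243.56.0/22 (H3) depth=22
  lookup 122.243.56.14: bits 0111101011110011001110 walk d0:H0→d1:-→d2:-→d3:-→d4:-→d5:-→d6:-→d7:-→d8:H0→d9:-→d10:-→d11:-→d12:-→d13:-→d14:-→d15:-→d16:H0→d17:-→d18:-→d19:-→d20:-→d21:-→d22:H3 -> H3
  lookup 122.243.56.2: bits 0111101011110011001110 walk d0:H0→d1:-→d2:-→d3:-→d4:-→d5:-→d6:-→d7:-→d8:H0→d9:-→d10:-→d11:-→d12:-→d13:-→d14:-→d15:-→d16:H0→d17:-→d18:-→d19:-→d20:-→d21:-→d22:H3 -> H3
  lookup 122.243.56.0: bits 0111101011110011001110 walk d0:H0→d1:-→d2:-→d3:-→d4:-→d5:-→d6:-→d7:-→d8:H0→d9:-→d10:-→d11:-→d12:-→d13:-→d14:-→d15:-→d16:H0→d17:-→d18:-→d19:-→d20:-→d21:-→d22:H3 -> H3
  + 171.0.0.0/12 (H0) depth=12
  + 171.0.0.0/12 (H3) depth=12
  lookup 162.181.99.64: bits 1010 walk d0:H0→d1:-→d2:-→d3:H3→d4:- -> H3
  del 122.0.0.0/8 (clear depth 8)
  + 122.243.48.0/20 (H0) depth=20

== LOOKUPS ==
["H1","H1","H1","H3","H1","H3","H3","H0","H3","H3","H3","H3"]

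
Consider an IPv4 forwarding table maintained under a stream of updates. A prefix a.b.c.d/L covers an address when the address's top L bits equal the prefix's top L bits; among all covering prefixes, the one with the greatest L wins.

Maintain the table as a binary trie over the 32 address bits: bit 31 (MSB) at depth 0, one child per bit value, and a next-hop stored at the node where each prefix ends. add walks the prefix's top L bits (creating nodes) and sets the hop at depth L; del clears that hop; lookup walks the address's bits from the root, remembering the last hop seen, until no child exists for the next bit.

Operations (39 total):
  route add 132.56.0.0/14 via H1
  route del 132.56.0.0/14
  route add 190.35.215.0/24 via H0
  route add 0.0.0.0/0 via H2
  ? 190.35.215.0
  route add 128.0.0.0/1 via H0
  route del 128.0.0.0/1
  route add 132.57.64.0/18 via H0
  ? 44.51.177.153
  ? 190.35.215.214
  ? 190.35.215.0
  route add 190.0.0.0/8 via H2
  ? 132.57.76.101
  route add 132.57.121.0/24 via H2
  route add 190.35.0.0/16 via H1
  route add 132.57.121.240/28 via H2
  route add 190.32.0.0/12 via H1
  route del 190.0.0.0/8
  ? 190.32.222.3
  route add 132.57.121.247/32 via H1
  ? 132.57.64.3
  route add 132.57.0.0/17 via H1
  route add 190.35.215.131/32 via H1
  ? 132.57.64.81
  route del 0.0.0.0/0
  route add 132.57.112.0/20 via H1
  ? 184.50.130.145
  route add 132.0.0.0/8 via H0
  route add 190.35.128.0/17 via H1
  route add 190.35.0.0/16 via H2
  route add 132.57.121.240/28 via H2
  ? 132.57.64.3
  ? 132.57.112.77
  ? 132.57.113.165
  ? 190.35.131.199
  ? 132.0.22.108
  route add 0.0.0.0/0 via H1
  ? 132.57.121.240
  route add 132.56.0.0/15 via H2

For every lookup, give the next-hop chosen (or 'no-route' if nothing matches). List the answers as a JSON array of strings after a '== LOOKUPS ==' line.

Process each operation:
  add 132.56.0.0/14 -> H1 at depth 14
  - 132.56.0.0/14 clear@14
  add 190.35.215.0/24 -> H0 at depth 24
  add 0.0.0.0/0 -> H2 at depth 0
  lookup 190.35.215.0: bits 101111100010001111010111 walk d0:H2→d1:-→d2:-→d3:-→d4:-→d5:-→d6:-→d7:-→d8:-→d9:-→d10:-→d11:-→d12:-→d13:-→d14:-→d15:-→d16:-→d17:-→d18:-→d19:-→d20:-→d21:-→d22:-→d23:-→d24:H0 -> H0
  add 128.0.0.0/1 -> H0 at depth 1
  - 128.0.0.0/1 clear@1
  add 132.57.64.0/18 -> H0 at depth 18
  lookup 44.51.177.153: bits ε walk d0:H2 -> H2
  lookup 190.35.215.214: bits 101111100010001111010111 walk d0:H2→d1:-→d2:-→d3:-→d4:-→d5:-→d6:-→d7:-→d8:-→d9:-→d10:-→d11:-→d12:-→d13:-→d14:-→d15:-→d16:-→d17:-→d18:-→d19:-→d20:-→d21:-→d22:-→d23:-→d24:H0 -> H0
  lookup 190.35.215.0: bits 101111100010001111010111 walk d0:H2→d1:-→d2:-→d3:-→d4:-→d5:-→d6:-→d7:-→d8:-→d9:-→d10:-→d11:-→d12:-→d13:-→d14:-→d15:-→d16:-→d17:-→d18:-→d19:-→d20:-→d21:-→d22:-→d23:-→d24:H0 -> H0
  add 190.0.0.0/8 -> H2 at depth 8
  lookup 132.57.76.101: bits 100001000011100101 walk d0:H2→d1:-→d2:-→d3:-→d4:-→d5:-→d6:-→d7:-→d8:-→d9:-→d10:-→d11:-→d12:-→d13:-→d14:-→d15:-→d16:-→d17:-→d18:H0 -> H0
  add 132.57.121.0/24 -> H2 at depth 24
  add 190.35.0.0/16 -> H1 at depth 16
  add 132.57.121.240/28 -> H2 at depth 28
  add 190.32.0.0/12 -> H1 at depth 12
  - 190.0.0.0/8 clear@8
  lookup 190.32.222.3: bits 10111110001000 walk d0:H2→d1:-→d2:-→d3:-→d4:-→d5:-→d6:-→d7:-→d8:-→d9:-→d10:-→d11:-→d12:H1→d13:-→d14:- -> H1
  add 132.57.121.247/32 -> H1 at depth 32
  lookup 132.57.64.3: bits 100001000011100101 walk d0:H2→d1:-→d2:-→d3:-→d4:-→d5:-→d6:-→d7:-→d8:-→d9:-→d10:-→d11:-→d12:-→d13:-→d14:-→d15:-→d16:-→d17:-→d18:H0 -> H0
  add 132.57.0.0/17 -> H1 at depth 17
  add 190.35.215.131/32 -> H1 at depth 32
  lookup 132.57.64.81: bits 100001000011100101 walk d0:H2→d1:-→d2:-→d3:-→d4:-→d5:-→d6:-→d7:-→d8:-→d9:-→d10:-→d11:-→d12:-→d13:-→d14:-→d15:-→d16:-→d17:H1→d18:H0 -> H0
  - 0.0.0.0/0 clear@0
  add 132.57.112.0/20 -> H1 at depth 20
  lookup 184.50.130.145: bits 10111 walk d0:-→d1:-→d2:-→d3:-→d4:-→d5:- -> no-route
  add 132.0.0.0/8 -> H0 at depth 8
  add 190.35.128.0/17 -> H1 at depth 17
  add 190.35.0.0/16 -> H2 at depth 16
  add 132.57.121.240/28 -> H2 at depth 28
  lookup 132.57.64.3: bits 100001000011100101 walk d0:-→d1:-→d2:-→d3:-→d4:-→d5:-→d6:-→d7:-→d8:H0→d9:-→d10:-→d11:-→d12:-→d13:-→d14:-→d15:-→d16:-→d17:H1→d18:H0 -> H0
  lookup 132.57.112.77: bits 10000100001110010111 walk d0:-→d1:-→d2:-→d3:-→d4:-→d5:-→d6:-→d7:-→d8:H0→d9:-→d10:-→d11:-→d12:-→d13:-→d14:-→d15:-→d16:-→d17:H1→d18:H0→d19:-→d20:H1 -> H1
  lookup 132.57.113.165: bits 10000100001110010111 walk d0:-→d1:-→d2:-→d3:-→d4:-→d5:-→d6:-→d7:-→d8:H0→d9:-→d10:-→d11:-→d12:-→d13:-→d14:-→d15:-→d16:-→d17:H1→d18:H0→d19:-→d20:H1 -> H1
  lookup 190.35.131.199: bits 10111110001000111 walk d0:-→d1:-→d2:-→d3:-→d4:-→d5:-→d6:-→d7:-→d8:-→d9:-→d10:-→d11:-→d12:H1→d13:-→d14:-→d15:-→d16:H2→d17:H1 -> H1
  lookup 132.0.22.108: bits 1000010000 walk d0:-→d1:-→d2:-→d3:-→d4:-→d5:-→d6:-→d7:-→d8:H0→d9:-→d10:- -> H0
  add 0.0.0.0/0 -> H1 at depth 0
  lookup 132.57.121.240: bits 10000100001110010111100111110 walk d0:H1→d1:-→d2:-→d3:-→d4:-→d5:-→d6:-→d7:-→d8:H0→d9:-→d10:-→d11:-→d12:-→d13:-→d14:-→d15:-→d16:-→d17:H1→d18:H0→d19:-→d20:H1→d21:-→d22:-→d23:-→d24:H2→d25:-→d26:-→d27:-→d28:H2→d29:- -> H2
  add 132.56.0.0/15 -> H2 at depth 15

== LOOKUPS ==
["H0","H2","H0","H0","H0","H1","H0","H0","no-route","H0","H1","H1","H1","H0","H2"]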